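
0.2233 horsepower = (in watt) 166.5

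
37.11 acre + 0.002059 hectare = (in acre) 37.12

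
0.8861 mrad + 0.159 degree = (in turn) 0.0005827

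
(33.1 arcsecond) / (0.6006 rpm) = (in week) 4.219e-09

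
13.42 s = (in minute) 0.2237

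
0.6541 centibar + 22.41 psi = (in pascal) 1.552e+05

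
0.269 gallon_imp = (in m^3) 0.001223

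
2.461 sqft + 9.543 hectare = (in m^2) 9.543e+04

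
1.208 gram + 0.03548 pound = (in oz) 0.6103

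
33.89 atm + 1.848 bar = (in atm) 35.71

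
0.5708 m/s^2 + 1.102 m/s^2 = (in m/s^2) 1.673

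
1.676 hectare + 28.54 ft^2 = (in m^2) 1.676e+04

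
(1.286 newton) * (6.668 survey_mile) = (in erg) 1.38e+11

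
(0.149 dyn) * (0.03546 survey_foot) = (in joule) 1.61e-08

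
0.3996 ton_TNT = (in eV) 1.044e+28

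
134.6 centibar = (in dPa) 1.346e+06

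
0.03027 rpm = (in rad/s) 0.00317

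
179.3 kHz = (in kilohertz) 179.3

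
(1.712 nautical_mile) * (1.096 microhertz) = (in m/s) 0.003475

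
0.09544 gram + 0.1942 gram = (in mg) 289.6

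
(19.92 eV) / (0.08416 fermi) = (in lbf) 0.008525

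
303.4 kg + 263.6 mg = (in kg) 303.4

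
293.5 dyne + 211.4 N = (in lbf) 47.53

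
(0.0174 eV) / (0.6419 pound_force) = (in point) 2.768e-18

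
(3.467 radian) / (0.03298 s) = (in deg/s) 6023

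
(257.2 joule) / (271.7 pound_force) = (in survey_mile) 0.0001322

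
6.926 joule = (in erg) 6.926e+07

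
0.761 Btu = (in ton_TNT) 1.919e-07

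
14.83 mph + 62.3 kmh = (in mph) 53.54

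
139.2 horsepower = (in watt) 1.038e+05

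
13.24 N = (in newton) 13.24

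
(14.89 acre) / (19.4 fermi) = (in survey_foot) 1.019e+19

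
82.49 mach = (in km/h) 1.011e+05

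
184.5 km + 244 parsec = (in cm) 7.529e+20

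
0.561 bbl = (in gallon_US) 23.56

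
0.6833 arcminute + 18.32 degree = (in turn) 0.05092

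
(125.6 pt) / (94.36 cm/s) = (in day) 5.435e-07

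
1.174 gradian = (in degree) 1.057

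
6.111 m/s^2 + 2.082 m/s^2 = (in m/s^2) 8.193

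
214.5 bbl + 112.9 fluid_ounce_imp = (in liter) 3.411e+04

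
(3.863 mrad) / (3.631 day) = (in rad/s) 1.231e-08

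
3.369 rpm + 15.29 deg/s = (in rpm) 5.917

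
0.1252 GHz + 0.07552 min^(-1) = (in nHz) 1.252e+17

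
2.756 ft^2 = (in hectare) 2.56e-05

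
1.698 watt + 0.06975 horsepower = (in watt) 53.71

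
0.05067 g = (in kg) 5.067e-05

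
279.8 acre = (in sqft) 1.219e+07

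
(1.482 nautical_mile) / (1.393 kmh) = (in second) 7093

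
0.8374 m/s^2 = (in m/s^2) 0.8374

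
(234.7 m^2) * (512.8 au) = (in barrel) 1.132e+17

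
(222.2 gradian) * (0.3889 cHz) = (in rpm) 0.1296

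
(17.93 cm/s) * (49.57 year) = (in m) 2.803e+08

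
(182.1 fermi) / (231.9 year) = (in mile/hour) 5.57e-23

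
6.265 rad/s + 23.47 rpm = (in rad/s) 8.723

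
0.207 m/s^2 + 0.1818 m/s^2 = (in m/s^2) 0.3888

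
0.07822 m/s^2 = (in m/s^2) 0.07822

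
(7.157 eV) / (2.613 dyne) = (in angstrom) 0.0004388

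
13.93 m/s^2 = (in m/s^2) 13.93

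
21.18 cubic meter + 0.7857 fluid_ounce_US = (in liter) 2.118e+04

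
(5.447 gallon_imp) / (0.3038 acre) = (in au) 1.346e-16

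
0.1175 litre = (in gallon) 0.03104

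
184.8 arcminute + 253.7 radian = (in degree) 1.454e+04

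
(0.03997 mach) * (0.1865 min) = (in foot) 499.7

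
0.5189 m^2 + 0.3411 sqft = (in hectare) 5.506e-05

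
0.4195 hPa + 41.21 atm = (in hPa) 4.176e+04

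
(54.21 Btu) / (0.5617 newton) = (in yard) 1.114e+05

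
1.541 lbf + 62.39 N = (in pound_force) 15.57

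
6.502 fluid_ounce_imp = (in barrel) 0.001162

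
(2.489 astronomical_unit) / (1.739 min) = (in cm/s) 3.569e+11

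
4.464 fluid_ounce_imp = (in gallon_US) 0.03351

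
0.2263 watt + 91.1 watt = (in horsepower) 0.1225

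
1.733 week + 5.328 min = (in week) 1.734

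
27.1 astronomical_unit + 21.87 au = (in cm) 7.326e+14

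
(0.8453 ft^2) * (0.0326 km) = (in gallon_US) 676.3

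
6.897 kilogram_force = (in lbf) 15.21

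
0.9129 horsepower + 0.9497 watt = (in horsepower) 0.9142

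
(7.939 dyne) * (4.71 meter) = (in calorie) 8.937e-05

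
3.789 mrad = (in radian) 0.003789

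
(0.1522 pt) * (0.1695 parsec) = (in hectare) 2.808e+07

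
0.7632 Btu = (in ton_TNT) 1.925e-07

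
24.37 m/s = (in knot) 47.37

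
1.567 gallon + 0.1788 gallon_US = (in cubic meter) 0.006609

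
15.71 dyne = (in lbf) 3.532e-05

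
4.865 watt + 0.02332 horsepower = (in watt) 22.25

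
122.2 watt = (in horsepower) 0.1639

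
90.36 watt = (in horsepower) 0.1212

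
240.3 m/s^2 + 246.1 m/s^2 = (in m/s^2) 486.4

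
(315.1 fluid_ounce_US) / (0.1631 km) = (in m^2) 5.713e-05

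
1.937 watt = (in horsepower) 0.002598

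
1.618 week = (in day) 11.33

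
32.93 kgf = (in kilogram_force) 32.93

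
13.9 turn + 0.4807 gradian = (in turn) 13.9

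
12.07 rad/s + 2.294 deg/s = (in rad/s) 12.11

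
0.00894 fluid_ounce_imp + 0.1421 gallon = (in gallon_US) 0.1422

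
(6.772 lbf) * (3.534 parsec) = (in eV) 2.05e+37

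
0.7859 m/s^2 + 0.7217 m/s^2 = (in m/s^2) 1.508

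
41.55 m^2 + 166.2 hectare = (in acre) 410.7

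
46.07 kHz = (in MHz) 0.04607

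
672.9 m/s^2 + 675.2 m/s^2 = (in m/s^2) 1348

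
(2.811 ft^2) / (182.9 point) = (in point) 1.147e+04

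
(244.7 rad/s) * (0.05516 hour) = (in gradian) 3.093e+06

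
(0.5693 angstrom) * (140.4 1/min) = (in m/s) 1.332e-10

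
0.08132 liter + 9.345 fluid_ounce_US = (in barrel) 0.00225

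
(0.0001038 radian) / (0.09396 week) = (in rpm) 1.744e-08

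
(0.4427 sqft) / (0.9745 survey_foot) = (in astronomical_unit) 9.256e-13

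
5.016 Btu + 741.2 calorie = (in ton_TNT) 2.006e-06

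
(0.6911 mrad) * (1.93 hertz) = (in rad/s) 0.001334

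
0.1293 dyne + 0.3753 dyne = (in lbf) 1.134e-06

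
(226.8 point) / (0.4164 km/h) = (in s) 0.6917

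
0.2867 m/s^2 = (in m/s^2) 0.2867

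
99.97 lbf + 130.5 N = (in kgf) 58.65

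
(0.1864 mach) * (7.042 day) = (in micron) 3.862e+13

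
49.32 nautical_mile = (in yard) 9.989e+04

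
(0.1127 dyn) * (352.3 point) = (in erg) 1.401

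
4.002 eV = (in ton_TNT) 1.532e-28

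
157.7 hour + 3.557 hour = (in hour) 161.3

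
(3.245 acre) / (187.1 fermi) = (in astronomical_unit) 4.692e+05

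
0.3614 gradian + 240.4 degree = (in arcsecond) 8.666e+05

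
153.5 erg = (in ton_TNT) 3.669e-15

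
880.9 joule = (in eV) 5.498e+21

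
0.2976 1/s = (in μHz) 2.976e+05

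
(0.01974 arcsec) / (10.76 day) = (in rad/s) 1.029e-13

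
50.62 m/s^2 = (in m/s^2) 50.62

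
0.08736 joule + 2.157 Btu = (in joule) 2276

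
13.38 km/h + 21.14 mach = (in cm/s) 7.202e+05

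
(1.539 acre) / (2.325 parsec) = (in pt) 2.461e-10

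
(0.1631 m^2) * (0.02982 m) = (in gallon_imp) 1.07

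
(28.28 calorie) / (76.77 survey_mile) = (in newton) 0.0009577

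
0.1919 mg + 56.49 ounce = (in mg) 1.601e+06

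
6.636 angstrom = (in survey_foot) 2.177e-09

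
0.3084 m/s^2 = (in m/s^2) 0.3084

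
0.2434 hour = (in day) 0.01014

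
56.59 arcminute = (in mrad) 16.46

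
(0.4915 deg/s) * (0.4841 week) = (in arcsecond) 5.181e+08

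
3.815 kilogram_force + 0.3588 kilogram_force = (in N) 40.93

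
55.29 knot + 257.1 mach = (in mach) 257.2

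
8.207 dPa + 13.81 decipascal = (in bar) 2.202e-05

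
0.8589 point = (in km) 3.03e-07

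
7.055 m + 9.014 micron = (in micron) 7.055e+06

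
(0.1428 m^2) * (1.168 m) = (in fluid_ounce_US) 5640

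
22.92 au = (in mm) 3.429e+15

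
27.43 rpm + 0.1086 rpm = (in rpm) 27.54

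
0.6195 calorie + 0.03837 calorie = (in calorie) 0.6579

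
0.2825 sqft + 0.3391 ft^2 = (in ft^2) 0.6216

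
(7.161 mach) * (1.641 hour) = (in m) 1.44e+07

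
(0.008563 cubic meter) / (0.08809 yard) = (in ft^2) 1.144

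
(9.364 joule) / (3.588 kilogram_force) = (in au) 1.779e-12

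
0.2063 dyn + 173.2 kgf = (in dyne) 1.699e+08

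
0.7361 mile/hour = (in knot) 0.6397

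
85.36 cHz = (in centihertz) 85.36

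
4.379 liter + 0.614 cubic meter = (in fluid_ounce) 2.091e+04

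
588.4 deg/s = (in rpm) 98.07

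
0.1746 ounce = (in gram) 4.95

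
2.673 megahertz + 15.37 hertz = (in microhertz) 2.673e+12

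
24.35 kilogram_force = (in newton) 238.8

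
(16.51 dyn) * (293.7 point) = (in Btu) 1.621e-08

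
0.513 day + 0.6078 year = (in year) 0.6092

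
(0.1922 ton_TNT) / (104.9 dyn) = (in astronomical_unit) 5.124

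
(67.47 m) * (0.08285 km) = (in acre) 1.381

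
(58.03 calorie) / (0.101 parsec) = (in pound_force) 1.751e-14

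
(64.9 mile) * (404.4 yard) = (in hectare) 3862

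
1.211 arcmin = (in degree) 0.02018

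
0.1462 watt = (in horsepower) 0.0001961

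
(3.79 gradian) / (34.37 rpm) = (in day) 1.914e-07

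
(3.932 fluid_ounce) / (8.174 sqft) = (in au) 1.024e-15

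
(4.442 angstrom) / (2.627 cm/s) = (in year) 5.362e-16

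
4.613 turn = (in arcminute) 9.964e+04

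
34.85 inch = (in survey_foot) 2.904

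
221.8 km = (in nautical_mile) 119.8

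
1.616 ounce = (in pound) 0.101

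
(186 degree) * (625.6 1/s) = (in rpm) 1.939e+04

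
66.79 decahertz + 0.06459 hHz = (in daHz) 67.44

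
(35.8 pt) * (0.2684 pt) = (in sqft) 1.287e-05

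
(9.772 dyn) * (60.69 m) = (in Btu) 5.621e-06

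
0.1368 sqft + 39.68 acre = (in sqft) 1.728e+06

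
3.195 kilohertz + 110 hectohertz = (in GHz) 1.42e-05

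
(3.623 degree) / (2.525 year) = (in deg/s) 4.55e-08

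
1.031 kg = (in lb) 2.273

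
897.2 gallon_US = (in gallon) 897.2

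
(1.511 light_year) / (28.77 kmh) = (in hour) 4.969e+11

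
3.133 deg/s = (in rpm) 0.5222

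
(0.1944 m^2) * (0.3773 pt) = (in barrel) 0.0001628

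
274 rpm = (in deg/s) 1644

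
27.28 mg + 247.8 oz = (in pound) 15.49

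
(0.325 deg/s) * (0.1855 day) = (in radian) 90.91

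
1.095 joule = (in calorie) 0.2617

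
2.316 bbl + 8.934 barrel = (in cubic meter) 1.789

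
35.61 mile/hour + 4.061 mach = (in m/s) 1399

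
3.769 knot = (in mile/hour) 4.337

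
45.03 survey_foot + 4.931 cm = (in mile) 0.008559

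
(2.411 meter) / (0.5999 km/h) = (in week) 2.392e-05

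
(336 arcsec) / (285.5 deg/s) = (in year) 1.037e-11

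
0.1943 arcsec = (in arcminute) 0.003238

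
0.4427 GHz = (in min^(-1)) 2.656e+10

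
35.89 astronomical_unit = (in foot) 1.762e+13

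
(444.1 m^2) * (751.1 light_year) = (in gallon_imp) 6.942e+23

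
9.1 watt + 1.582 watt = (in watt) 10.68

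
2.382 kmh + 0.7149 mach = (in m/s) 244.1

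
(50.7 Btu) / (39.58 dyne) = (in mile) 8.398e+04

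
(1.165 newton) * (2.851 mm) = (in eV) 2.073e+16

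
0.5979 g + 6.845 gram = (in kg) 0.007443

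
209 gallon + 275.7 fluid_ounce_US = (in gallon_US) 211.2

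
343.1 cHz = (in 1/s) 3.431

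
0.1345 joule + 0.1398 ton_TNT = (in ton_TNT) 0.1398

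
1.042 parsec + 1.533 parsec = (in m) 7.946e+16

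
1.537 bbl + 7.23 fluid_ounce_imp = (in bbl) 1.538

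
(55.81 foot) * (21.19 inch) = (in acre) 0.002262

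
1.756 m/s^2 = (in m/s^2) 1.756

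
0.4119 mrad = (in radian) 0.0004119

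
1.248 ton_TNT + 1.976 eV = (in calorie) 1.248e+09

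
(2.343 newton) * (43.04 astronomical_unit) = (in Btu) 1.43e+10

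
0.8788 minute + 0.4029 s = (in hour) 0.01476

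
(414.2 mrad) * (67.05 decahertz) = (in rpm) 2652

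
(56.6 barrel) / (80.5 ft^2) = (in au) 8.043e-12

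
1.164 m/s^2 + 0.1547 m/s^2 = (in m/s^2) 1.319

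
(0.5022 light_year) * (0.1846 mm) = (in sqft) 9.441e+12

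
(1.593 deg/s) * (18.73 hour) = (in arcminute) 6.445e+06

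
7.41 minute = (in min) 7.41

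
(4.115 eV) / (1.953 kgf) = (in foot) 1.129e-19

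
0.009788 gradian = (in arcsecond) 31.71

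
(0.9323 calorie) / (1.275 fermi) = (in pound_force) 6.878e+14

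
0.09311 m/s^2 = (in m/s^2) 0.09311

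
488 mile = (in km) 785.4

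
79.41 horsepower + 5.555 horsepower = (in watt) 6.336e+04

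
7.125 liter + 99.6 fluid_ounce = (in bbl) 0.06334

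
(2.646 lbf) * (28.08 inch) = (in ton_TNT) 2.006e-09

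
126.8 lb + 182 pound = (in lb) 308.8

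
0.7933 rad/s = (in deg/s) 45.45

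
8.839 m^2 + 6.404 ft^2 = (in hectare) 0.0009434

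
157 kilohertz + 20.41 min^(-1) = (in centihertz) 1.57e+07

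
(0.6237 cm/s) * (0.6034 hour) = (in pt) 3.84e+04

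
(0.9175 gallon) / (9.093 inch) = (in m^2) 0.01504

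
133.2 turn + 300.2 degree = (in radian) 842.2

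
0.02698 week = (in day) 0.1889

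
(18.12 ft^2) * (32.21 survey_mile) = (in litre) 8.726e+07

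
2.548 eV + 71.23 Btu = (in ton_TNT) 1.796e-05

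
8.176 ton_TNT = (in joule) 3.421e+10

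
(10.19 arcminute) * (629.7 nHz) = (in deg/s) 1.069e-07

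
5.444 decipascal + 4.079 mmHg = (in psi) 0.07895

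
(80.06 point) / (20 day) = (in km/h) 5.884e-08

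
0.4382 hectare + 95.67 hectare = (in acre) 237.5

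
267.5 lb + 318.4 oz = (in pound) 287.4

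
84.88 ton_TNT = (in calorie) 8.488e+10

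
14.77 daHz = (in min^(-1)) 8862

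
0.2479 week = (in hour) 41.65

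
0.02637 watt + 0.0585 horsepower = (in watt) 43.65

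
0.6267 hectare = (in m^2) 6267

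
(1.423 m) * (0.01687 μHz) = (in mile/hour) 5.37e-08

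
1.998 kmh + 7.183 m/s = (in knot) 15.04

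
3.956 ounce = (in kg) 0.1122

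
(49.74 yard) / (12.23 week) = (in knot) 1.195e-05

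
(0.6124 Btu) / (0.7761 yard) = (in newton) 910.5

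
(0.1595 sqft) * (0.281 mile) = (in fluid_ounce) 2.266e+05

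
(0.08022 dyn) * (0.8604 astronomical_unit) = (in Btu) 97.87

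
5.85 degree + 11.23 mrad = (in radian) 0.1133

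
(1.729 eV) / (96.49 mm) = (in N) 2.871e-18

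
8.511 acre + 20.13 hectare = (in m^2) 2.357e+05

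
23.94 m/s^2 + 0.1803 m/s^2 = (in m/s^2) 24.12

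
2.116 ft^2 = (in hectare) 1.966e-05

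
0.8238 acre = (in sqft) 3.588e+04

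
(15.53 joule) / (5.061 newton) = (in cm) 306.9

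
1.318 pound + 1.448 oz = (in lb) 1.409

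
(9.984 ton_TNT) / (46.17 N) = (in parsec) 2.932e-08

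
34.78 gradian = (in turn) 0.08695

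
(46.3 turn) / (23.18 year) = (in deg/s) 2.28e-05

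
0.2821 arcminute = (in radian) 8.206e-05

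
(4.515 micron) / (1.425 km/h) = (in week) 1.886e-11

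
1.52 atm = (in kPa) 154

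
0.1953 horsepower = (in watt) 145.6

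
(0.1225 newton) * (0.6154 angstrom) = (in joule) 7.539e-12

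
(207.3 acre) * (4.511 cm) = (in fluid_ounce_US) 1.28e+09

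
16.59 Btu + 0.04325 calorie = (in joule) 1.75e+04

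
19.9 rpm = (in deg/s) 119.4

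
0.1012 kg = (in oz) 3.57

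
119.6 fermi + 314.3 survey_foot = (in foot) 314.3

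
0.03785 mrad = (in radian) 3.785e-05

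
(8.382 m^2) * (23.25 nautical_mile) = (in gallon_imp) 7.939e+07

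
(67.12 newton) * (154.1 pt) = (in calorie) 0.8721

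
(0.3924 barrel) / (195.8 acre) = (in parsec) 2.552e-24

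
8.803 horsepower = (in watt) 6564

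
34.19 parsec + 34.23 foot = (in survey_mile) 6.555e+14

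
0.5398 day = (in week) 0.07711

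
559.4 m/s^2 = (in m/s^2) 559.4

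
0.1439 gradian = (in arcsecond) 466.2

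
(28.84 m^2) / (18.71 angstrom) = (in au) 0.103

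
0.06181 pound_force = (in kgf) 0.02804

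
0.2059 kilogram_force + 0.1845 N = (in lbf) 0.4954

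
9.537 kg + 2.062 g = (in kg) 9.539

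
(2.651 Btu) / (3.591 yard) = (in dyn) 8.518e+07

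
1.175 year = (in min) 6.176e+05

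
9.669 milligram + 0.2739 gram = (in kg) 0.0002836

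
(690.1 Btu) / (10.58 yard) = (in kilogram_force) 7674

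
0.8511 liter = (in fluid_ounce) 28.78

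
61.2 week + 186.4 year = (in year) 187.6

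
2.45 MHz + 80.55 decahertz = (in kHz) 2451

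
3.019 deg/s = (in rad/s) 0.05269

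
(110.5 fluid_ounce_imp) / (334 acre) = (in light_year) 2.455e-25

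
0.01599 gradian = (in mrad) 0.2512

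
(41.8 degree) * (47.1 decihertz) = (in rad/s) 3.436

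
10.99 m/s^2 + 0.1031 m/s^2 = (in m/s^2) 11.09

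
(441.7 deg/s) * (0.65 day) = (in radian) 4.329e+05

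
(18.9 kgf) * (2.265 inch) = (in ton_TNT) 2.549e-09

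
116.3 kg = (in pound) 256.4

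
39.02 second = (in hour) 0.01084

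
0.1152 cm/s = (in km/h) 0.004147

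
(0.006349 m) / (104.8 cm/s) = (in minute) 0.000101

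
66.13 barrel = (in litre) 1.051e+04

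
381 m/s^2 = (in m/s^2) 381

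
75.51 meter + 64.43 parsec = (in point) 5.636e+21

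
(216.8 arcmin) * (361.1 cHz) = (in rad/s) 0.2277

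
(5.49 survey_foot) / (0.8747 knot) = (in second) 3.719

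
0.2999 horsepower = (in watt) 223.6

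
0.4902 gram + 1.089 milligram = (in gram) 0.4913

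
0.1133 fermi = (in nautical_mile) 6.118e-20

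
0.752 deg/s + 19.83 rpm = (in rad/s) 2.09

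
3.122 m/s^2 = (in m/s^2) 3.122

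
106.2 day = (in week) 15.17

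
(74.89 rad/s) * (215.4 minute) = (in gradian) 6.162e+07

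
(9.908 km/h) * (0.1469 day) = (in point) 9.902e+07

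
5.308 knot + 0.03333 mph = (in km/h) 9.884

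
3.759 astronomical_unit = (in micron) 5.623e+17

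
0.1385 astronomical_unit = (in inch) 8.157e+11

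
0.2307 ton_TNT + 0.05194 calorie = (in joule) 9.652e+08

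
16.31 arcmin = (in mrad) 4.744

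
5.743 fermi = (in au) 3.839e-26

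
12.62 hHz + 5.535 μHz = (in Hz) 1262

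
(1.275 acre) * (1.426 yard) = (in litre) 6.728e+06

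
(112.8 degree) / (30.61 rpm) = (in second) 0.6142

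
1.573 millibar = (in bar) 0.001573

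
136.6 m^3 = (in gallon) 3.609e+04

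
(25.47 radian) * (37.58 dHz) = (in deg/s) 5484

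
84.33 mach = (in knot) 5.582e+04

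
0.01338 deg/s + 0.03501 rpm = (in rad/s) 0.0039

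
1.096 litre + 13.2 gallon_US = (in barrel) 0.3212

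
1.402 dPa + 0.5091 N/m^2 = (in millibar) 0.006493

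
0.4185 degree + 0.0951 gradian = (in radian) 0.008798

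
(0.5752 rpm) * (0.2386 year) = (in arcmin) 1.558e+09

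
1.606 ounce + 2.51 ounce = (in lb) 0.2573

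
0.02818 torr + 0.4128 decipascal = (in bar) 3.798e-05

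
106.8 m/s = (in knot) 207.6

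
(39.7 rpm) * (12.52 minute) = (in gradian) 1.988e+05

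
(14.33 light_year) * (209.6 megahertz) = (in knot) 5.524e+25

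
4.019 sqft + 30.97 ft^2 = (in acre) 0.0008032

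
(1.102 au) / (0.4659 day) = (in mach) 1.203e+04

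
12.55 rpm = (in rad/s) 1.314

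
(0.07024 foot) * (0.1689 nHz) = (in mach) 1.062e-14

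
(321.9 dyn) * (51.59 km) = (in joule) 166.1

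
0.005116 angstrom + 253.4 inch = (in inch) 253.4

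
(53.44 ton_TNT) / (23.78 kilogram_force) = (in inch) 3.775e+10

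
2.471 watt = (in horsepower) 0.003314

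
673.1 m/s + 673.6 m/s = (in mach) 3.955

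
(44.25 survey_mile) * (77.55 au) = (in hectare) 8.262e+13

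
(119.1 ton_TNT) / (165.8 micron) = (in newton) 3.006e+15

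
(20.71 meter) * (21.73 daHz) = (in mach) 13.22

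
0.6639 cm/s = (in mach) 1.95e-05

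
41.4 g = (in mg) 4.14e+04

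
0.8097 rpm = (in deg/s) 4.858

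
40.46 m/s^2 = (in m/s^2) 40.46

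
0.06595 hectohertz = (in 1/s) 6.595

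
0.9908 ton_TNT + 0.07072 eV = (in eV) 2.587e+28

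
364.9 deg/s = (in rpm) 60.82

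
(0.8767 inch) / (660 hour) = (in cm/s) 9.372e-07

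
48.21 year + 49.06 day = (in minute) 2.541e+07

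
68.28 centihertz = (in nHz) 6.828e+08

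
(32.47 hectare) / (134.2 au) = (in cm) 1.617e-06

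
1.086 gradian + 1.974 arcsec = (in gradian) 1.087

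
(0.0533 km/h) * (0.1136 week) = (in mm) 1.017e+06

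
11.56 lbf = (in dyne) 5.142e+06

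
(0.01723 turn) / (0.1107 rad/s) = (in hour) 0.0002717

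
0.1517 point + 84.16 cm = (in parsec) 2.728e-17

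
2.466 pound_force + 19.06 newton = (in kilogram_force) 3.062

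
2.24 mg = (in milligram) 2.24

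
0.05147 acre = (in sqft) 2242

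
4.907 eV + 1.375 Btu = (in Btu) 1.375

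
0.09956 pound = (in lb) 0.09956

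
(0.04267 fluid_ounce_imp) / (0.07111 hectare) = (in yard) 1.865e-09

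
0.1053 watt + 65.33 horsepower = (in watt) 4.872e+04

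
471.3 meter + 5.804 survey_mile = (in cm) 9.812e+05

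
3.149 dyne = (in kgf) 3.211e-06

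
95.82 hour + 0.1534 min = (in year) 0.01094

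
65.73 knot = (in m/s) 33.81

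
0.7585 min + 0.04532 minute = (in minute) 0.8038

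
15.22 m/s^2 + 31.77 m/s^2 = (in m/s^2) 46.99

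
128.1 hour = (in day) 5.338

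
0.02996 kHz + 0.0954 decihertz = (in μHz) 2.997e+07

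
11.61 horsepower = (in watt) 8658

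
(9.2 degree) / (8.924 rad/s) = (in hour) 4.998e-06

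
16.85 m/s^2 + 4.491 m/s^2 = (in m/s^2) 21.34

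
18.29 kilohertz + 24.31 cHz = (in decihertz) 1.829e+05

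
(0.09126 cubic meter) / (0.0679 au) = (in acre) 2.22e-15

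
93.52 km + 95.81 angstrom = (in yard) 1.023e+05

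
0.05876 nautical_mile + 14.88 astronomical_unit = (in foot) 7.303e+12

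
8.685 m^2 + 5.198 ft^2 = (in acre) 0.002265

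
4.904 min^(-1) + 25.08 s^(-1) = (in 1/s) 25.16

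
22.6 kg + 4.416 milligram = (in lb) 49.82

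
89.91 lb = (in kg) 40.78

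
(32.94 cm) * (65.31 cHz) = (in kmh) 0.7745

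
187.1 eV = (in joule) 2.998e-17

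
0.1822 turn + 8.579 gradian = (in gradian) 81.46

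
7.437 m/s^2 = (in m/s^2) 7.437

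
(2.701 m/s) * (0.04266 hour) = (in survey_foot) 1361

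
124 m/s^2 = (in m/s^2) 124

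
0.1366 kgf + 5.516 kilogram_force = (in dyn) 5.543e+06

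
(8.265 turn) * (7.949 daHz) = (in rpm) 3.942e+04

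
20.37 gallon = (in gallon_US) 20.37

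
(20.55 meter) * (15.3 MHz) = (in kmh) 1.132e+09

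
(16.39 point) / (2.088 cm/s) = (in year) 8.781e-09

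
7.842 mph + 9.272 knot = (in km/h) 29.79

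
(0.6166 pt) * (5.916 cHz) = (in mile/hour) 2.879e-05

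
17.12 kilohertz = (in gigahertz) 1.712e-05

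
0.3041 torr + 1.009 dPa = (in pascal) 40.64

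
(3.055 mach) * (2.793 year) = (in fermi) 9.162e+25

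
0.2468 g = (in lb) 0.0005441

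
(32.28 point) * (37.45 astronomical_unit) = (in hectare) 6.38e+06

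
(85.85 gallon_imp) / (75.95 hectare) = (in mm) 0.0005139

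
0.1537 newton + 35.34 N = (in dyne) 3.549e+06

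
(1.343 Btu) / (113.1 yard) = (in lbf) 3.08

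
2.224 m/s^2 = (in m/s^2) 2.224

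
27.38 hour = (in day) 1.141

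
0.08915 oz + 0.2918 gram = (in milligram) 2819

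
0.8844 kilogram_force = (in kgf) 0.8844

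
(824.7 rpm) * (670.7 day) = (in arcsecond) 1.032e+15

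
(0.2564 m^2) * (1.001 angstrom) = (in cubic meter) 2.567e-11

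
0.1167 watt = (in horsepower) 0.0001565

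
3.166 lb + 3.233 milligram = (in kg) 1.436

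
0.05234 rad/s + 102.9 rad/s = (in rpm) 983.1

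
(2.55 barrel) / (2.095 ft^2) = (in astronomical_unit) 1.392e-11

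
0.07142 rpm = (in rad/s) 0.007479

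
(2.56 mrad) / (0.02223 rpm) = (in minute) 0.01833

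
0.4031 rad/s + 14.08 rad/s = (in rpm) 138.3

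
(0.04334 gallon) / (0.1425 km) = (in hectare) 1.151e-10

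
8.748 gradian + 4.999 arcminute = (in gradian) 8.841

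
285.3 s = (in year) 9.047e-06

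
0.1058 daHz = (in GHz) 1.058e-09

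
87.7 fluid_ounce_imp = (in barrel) 0.01567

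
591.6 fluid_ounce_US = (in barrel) 0.11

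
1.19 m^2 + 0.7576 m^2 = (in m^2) 1.948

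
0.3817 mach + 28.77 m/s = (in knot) 308.6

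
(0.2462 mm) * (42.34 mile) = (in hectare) 0.001678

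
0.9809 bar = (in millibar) 980.9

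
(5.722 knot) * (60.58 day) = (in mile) 9574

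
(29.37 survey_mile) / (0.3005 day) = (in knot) 3.539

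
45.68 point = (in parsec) 5.222e-19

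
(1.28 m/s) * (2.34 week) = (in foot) 5.943e+06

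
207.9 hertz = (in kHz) 0.2079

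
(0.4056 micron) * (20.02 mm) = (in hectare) 8.12e-13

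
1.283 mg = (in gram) 0.001283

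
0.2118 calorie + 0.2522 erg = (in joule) 0.8862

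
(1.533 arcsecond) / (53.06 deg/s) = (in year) 2.545e-13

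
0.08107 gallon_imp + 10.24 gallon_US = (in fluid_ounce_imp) 1377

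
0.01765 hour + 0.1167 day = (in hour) 2.818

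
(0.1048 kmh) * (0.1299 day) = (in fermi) 3.267e+17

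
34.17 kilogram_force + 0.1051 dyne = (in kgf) 34.17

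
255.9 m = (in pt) 7.254e+05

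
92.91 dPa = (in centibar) 0.009291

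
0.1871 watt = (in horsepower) 0.0002509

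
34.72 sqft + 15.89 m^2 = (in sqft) 205.8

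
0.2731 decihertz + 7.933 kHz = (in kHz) 7.933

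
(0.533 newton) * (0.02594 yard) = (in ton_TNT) 3.022e-12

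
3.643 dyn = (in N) 3.643e-05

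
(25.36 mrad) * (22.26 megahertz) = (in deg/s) 3.234e+07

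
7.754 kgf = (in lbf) 17.09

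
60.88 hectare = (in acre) 150.4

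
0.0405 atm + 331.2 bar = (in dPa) 3.312e+08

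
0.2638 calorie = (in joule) 1.104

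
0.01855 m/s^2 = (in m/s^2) 0.01855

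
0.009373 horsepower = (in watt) 6.989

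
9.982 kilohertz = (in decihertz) 9.982e+04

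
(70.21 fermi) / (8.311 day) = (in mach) 2.872e-22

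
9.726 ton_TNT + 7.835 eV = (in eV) 2.54e+29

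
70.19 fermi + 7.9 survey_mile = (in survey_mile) 7.9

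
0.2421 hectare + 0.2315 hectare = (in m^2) 4736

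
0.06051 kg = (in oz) 2.134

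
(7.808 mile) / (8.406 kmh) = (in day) 0.06229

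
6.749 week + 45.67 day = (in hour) 2230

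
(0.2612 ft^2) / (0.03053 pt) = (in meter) 2253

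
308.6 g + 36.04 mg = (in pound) 0.6804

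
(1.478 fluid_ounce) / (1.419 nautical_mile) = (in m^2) 1.663e-08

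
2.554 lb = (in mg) 1.158e+06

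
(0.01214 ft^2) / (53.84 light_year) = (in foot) 7.264e-21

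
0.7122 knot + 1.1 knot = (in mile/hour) 2.085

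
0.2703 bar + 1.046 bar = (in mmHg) 987.3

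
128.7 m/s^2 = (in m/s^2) 128.7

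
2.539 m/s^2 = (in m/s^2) 2.539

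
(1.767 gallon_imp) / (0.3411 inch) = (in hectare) 9.272e-05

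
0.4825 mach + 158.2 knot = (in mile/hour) 549.6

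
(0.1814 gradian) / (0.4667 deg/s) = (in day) 4.049e-06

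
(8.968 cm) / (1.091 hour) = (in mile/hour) 5.108e-05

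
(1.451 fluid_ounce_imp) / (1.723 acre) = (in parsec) 1.916e-25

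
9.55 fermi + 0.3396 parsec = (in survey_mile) 6.511e+12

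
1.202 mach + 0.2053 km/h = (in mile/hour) 915.7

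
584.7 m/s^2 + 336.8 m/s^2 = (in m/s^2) 921.5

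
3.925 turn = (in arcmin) 8.478e+04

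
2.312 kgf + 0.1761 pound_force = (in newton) 23.46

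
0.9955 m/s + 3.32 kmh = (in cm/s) 191.8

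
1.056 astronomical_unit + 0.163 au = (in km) 1.824e+08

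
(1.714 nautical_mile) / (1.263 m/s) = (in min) 41.89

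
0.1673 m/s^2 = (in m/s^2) 0.1673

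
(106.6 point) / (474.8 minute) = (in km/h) 4.752e-06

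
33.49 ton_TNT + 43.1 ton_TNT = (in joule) 3.205e+11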